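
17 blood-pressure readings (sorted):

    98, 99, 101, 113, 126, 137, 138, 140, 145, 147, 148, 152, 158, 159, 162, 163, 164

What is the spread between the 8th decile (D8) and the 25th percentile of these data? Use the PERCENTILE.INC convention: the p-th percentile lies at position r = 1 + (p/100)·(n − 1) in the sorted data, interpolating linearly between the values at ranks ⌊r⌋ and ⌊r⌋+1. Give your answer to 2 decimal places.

n = 17.
P25: r = 5 (integer) → 126.
P80: r = 13.8; ranks 13–14 are 158, 159; interpolating gives 158.8.
Difference: 158.8 − 126 = 32.8.

32.80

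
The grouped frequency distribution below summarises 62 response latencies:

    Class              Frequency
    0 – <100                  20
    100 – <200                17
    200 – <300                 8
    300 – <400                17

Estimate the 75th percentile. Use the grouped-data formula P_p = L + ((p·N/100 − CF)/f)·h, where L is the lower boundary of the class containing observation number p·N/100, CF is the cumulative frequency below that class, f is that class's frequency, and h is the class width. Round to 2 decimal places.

308.82

N = 62; target position k = 75/100 · 62 = 46.5.
Cumulative frequencies: 20, 37, 45, 62.
Observation 46.5 falls in the class 300 – <400.
L = 300, CF = 45, f = 17, h = 100.
P75 = 300 + ((46.5 − 45)/17)·100 = 300 + 8.82353 = 308.824.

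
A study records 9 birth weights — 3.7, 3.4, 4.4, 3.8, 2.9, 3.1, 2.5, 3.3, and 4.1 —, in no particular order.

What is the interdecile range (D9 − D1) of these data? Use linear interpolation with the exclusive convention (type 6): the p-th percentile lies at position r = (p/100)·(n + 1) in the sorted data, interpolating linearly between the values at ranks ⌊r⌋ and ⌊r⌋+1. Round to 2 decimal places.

1.90

Sorted: 2.5, 2.9, 3.1, 3.3, 3.4, 3.7, 3.8, 4.1, 4.4.
n = 9.
P10: r = 1 (integer) → 2.5.
P90: r = 9 (integer) → 4.4.
Difference: 4.4 − 2.5 = 1.9.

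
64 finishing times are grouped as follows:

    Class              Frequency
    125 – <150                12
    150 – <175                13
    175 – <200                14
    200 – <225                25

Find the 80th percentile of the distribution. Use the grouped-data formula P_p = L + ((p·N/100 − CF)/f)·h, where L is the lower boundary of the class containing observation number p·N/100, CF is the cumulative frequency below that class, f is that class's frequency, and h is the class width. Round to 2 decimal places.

N = 64; target position k = 80/100 · 64 = 51.2.
Cumulative frequencies: 12, 25, 39, 64.
Observation 51.2 falls in the class 200 – <225.
L = 200, CF = 39, f = 25, h = 25.
P80 = 200 + ((51.2 − 39)/25)·25 = 200 + 12.2 = 212.2.

212.20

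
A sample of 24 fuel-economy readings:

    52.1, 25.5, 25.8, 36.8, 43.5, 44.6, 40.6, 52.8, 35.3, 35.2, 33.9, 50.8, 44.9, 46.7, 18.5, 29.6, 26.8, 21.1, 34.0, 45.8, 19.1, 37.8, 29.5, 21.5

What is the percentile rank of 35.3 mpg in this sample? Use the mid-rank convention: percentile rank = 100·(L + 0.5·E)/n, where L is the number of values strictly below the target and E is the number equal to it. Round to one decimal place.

52.1

Sorted: 18.5, 19.1, 21.1, 21.5, 25.5, 25.8, 26.8, 29.5, 29.6, 33.9, 34.0, 35.2, 35.3, 36.8, 37.8, 40.6, 43.5, 44.6, 44.9, 45.8, 46.7, 50.8, 52.1, 52.8.
Count below 35.3: L = 12; count equal: E = 1; n = 24.
Percentile rank = 100·(12 + 0.5·1)/24 = 100·12.5/24 = 52.08.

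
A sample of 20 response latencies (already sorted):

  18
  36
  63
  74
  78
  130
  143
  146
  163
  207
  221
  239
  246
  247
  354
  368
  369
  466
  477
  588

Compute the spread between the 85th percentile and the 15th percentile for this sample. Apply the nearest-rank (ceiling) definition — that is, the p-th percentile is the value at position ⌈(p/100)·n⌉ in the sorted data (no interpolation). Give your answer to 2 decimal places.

306.00

n = 20.
P15: rank ⌈15/100·20⌉ = 3 → 63.
P85: rank ⌈85/100·20⌉ = 17 → 369.
Difference: 369 − 63 = 306.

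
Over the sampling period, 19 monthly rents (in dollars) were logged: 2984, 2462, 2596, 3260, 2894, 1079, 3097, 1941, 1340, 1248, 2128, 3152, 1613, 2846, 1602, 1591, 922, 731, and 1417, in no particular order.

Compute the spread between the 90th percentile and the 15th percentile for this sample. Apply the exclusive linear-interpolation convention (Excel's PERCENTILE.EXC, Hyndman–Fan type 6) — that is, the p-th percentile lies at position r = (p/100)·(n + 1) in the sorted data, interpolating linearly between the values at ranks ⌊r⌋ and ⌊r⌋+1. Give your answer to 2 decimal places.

Sorted: 731, 922, 1079, 1248, 1340, 1417, 1591, 1602, 1613, 1941, 2128, 2462, 2596, 2846, 2894, 2984, 3097, 3152, 3260.
n = 19.
P15: r = 3 (integer) → 1079.
P90: r = 18 (integer) → 3152.
Difference: 3152 − 1079 = 2073.

2073.00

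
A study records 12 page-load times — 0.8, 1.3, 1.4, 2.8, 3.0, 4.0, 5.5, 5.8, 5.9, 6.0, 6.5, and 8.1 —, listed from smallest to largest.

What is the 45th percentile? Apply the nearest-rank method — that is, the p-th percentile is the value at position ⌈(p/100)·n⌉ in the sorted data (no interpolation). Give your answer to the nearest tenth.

n = 12.
Position = ⌈45/100 · 12⌉ = ⌈5.4⌉ = 6.
The value at rank 6 is 4.0.

4.0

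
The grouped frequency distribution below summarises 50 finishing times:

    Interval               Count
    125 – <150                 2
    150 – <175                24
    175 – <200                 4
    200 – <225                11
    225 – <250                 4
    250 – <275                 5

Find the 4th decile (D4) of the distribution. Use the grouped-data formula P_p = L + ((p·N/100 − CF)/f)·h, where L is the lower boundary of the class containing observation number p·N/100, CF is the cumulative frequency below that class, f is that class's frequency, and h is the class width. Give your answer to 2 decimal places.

N = 50; target position k = 40/100 · 50 = 20.
Cumulative frequencies: 2, 26, 30, 41, 45, 50.
Observation 20 falls in the class 150 – <175.
L = 150, CF = 2, f = 24, h = 25.
P40 = 150 + ((20 − 2)/24)·25 = 150 + 18.75 = 168.75.

168.75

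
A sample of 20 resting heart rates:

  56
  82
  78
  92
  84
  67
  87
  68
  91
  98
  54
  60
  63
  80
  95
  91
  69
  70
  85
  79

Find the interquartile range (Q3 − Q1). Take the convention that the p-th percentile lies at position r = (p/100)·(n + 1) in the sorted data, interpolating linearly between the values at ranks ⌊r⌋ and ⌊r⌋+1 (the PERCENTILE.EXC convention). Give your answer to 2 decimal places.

Sorted: 54, 56, 60, 63, 67, 68, 69, 70, 78, 79, 80, 82, 84, 85, 87, 91, 91, 92, 95, 98.
n = 20.
P25: r = 5.25; ranks 5–6 are 67, 68; interpolating gives 67.25.
P75: r = 15.75; ranks 15–16 are 87, 91; interpolating gives 90.
Difference: 90 − 67.25 = 22.75.

22.75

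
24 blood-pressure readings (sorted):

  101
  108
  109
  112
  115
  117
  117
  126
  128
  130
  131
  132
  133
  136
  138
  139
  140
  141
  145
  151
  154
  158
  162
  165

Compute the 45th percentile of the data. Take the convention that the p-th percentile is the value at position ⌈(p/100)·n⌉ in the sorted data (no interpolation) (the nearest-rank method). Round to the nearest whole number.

n = 24.
Position = ⌈45/100 · 24⌉ = ⌈10.8⌉ = 11.
The value at rank 11 is 131.

131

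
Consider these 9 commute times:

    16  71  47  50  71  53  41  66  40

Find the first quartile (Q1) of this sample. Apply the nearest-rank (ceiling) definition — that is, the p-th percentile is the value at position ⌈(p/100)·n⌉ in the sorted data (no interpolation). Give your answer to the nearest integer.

41

Sorted: 16, 40, 41, 47, 50, 53, 66, 71, 71.
n = 9.
Position = ⌈25/100 · 9⌉ = ⌈2.25⌉ = 3.
The value at rank 3 is 41.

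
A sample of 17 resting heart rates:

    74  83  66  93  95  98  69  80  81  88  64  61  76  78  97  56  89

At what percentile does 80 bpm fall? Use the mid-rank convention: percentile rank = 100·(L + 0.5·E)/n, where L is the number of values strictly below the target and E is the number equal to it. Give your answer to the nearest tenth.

50.0

Sorted: 56, 61, 64, 66, 69, 74, 76, 78, 80, 81, 83, 88, 89, 93, 95, 97, 98.
Count below 80: L = 8; count equal: E = 1; n = 17.
Percentile rank = 100·(8 + 0.5·1)/17 = 100·8.5/17 = 50.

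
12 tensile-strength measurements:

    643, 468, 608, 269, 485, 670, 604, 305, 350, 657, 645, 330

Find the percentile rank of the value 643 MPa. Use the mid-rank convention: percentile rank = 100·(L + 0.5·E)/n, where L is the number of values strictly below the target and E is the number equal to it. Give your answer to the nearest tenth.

Sorted: 269, 305, 330, 350, 468, 485, 604, 608, 643, 645, 657, 670.
Count below 643: L = 8; count equal: E = 1; n = 12.
Percentile rank = 100·(8 + 0.5·1)/12 = 100·8.5/12 = 70.83.

70.8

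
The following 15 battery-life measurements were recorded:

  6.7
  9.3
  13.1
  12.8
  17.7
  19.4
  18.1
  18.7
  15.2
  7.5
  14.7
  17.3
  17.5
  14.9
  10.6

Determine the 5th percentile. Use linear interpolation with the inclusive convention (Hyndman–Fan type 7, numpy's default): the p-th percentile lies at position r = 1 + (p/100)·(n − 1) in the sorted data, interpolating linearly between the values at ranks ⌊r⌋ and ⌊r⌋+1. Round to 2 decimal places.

Sorted: 6.7, 7.5, 9.3, 10.6, 12.8, 13.1, 14.7, 14.9, 15.2, 17.3, 17.5, 17.7, 18.1, 18.7, 19.4.
n = 15.
r = 1 + (5/100)·(15 − 1) = 1 + 0.7 = 1.7.
Rank 1 is 6.7 and rank 2 is 7.5.
Interpolate: 6.7 + 0.7·(7.5 − 6.7) = 6.7 + 0.7·0.8 = 7.26.

7.26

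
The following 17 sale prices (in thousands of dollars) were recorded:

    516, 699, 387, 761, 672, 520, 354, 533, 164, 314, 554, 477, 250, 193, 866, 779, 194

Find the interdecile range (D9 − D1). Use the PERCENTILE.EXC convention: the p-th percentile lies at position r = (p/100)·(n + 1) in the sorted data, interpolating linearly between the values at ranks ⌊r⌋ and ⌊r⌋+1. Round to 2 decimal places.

Sorted: 164, 193, 194, 250, 314, 354, 387, 477, 516, 520, 533, 554, 672, 699, 761, 779, 866.
n = 17.
P10: r = 1.8; ranks 1–2 are 164, 193; interpolating gives 187.2.
P90: r = 16.2; ranks 16–17 are 779, 866; interpolating gives 796.4.
Difference: 796.4 − 187.2 = 609.2.

609.20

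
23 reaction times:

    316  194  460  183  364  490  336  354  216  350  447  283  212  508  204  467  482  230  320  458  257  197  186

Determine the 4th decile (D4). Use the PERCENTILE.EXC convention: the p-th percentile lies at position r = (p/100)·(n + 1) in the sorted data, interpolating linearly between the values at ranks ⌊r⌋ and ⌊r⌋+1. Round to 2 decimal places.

272.60

Sorted: 183, 186, 194, 197, 204, 212, 216, 230, 257, 283, 316, 320, 336, 350, 354, 364, 447, 458, 460, 467, 482, 490, 508.
n = 23.
r = (40/100)·(23 + 1) = 9.6.
Rank 9 is 257 and rank 10 is 283.
Interpolate: 257 + 0.6·(283 − 257) = 257 + 0.6·26 = 272.6.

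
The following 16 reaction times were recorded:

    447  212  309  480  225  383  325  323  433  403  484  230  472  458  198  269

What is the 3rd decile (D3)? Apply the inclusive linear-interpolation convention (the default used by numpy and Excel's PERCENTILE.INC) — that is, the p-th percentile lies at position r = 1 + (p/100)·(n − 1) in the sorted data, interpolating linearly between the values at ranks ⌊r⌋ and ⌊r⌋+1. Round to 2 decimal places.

289.00

Sorted: 198, 212, 225, 230, 269, 309, 323, 325, 383, 403, 433, 447, 458, 472, 480, 484.
n = 16.
r = 1 + (30/100)·(16 − 1) = 1 + 4.5 = 5.5.
Rank 5 is 269 and rank 6 is 309.
Interpolate: 269 + 0.5·(309 − 269) = 269 + 0.5·40 = 289.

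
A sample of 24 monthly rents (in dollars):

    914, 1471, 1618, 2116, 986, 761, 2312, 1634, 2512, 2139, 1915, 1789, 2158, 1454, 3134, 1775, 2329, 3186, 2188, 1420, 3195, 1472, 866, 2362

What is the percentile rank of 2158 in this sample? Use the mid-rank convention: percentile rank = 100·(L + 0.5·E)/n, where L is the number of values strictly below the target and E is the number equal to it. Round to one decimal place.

Sorted: 761, 866, 914, 986, 1420, 1454, 1471, 1472, 1618, 1634, 1775, 1789, 1915, 2116, 2139, 2158, 2188, 2312, 2329, 2362, 2512, 3134, 3186, 3195.
Count below 2158: L = 15; count equal: E = 1; n = 24.
Percentile rank = 100·(15 + 0.5·1)/24 = 100·15.5/24 = 64.58.

64.6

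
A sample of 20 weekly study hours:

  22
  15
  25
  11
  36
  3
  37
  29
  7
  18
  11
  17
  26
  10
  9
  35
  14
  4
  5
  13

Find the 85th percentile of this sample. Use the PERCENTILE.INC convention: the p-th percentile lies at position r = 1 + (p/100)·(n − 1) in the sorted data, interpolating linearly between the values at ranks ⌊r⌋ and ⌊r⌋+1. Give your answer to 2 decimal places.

Sorted: 3, 4, 5, 7, 9, 10, 11, 11, 13, 14, 15, 17, 18, 22, 25, 26, 29, 35, 36, 37.
n = 20.
r = 1 + (85/100)·(20 − 1) = 1 + 16.15 = 17.15.
Rank 17 is 29 and rank 18 is 35.
Interpolate: 29 + 0.15·(35 − 29) = 29 + 0.15·6 = 29.9.

29.90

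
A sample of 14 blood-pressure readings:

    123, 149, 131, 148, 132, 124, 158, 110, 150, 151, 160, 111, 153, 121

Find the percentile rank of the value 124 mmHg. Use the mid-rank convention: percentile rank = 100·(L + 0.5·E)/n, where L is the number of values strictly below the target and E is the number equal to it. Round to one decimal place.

32.1

Sorted: 110, 111, 121, 123, 124, 131, 132, 148, 149, 150, 151, 153, 158, 160.
Count below 124: L = 4; count equal: E = 1; n = 14.
Percentile rank = 100·(4 + 0.5·1)/14 = 100·4.5/14 = 32.14.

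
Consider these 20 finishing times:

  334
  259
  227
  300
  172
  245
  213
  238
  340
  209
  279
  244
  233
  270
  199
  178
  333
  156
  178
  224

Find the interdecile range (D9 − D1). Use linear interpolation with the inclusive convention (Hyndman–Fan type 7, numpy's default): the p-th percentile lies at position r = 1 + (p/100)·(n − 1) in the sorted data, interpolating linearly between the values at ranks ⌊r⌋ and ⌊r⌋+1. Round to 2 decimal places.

Sorted: 156, 172, 178, 178, 199, 209, 213, 224, 227, 233, 238, 244, 245, 259, 270, 279, 300, 333, 334, 340.
n = 20.
P10: r = 2.9; ranks 2–3 are 172, 178; interpolating gives 177.4.
P90: r = 18.1; ranks 18–19 are 333, 334; interpolating gives 333.1.
Difference: 333.1 − 177.4 = 155.7.

155.70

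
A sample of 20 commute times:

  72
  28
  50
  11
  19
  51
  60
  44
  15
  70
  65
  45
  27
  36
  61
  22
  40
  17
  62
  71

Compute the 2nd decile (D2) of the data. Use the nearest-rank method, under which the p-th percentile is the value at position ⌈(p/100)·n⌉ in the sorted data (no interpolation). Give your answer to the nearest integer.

Sorted: 11, 15, 17, 19, 22, 27, 28, 36, 40, 44, 45, 50, 51, 60, 61, 62, 65, 70, 71, 72.
n = 20.
Position = ⌈20/100 · 20⌉ = ⌈4⌉ = 4.
The value at rank 4 is 19.

19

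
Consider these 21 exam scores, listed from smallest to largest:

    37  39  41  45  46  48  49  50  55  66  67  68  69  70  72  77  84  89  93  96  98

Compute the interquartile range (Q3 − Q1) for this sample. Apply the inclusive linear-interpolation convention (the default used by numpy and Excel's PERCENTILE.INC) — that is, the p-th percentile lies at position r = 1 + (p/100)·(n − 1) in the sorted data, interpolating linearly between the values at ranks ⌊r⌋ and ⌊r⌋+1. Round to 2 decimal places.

29.00

n = 21.
P25: r = 6 (integer) → 48.
P75: r = 16 (integer) → 77.
Difference: 77 − 48 = 29.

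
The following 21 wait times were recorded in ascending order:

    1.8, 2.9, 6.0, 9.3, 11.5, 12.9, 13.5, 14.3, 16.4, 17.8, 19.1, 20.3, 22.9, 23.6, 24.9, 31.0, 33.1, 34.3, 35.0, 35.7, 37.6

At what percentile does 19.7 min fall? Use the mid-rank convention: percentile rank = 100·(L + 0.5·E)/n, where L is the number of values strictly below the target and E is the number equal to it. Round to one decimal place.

Count below 19.7: L = 11; count equal: E = 0; n = 21.
Percentile rank = 100·(11 + 0.5·0)/21 = 100·11/21 = 52.38.

52.4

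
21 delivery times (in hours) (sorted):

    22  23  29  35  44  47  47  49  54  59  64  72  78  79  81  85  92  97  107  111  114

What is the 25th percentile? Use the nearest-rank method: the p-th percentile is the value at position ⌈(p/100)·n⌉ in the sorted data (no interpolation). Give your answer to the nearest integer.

47

n = 21.
Position = ⌈25/100 · 21⌉ = ⌈5.25⌉ = 6.
The value at rank 6 is 47.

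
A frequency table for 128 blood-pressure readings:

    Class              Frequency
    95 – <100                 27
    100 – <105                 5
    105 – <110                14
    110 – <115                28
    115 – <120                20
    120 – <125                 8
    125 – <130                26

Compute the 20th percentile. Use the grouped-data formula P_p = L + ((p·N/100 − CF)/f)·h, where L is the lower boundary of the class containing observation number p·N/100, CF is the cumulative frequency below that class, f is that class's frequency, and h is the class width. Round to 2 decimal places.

99.74

N = 128; target position k = 20/100 · 128 = 25.6.
Cumulative frequencies: 27, 32, 46, 74, 94, 102, 128.
Observation 25.6 falls in the class 95 – <100.
L = 95, CF = 0, f = 27, h = 5.
P20 = 95 + ((25.6 − 0)/27)·5 = 95 + 4.74074 = 99.7407.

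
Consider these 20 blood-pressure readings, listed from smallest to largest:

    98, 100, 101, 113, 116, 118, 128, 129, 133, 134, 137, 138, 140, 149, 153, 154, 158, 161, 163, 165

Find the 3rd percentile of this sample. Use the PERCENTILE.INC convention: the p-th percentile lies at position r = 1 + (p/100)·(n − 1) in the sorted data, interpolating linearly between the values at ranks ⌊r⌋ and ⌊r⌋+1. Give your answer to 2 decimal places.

99.14

n = 20.
r = 1 + (3/100)·(20 − 1) = 1 + 0.57 = 1.57.
Rank 1 is 98 and rank 2 is 100.
Interpolate: 98 + 0.57·(100 − 98) = 98 + 0.57·2 = 99.14.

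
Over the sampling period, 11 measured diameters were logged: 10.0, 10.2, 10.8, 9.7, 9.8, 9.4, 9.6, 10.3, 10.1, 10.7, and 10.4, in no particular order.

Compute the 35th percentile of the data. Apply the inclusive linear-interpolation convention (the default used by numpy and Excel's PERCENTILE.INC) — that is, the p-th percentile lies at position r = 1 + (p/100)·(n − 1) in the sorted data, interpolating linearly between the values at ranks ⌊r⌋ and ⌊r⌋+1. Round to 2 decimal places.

9.90

Sorted: 9.4, 9.6, 9.7, 9.8, 10.0, 10.1, 10.2, 10.3, 10.4, 10.7, 10.8.
n = 11.
r = 1 + (35/100)·(11 − 1) = 1 + 3.5 = 4.5.
Rank 4 is 9.8 and rank 5 is 10.0.
Interpolate: 9.8 + 0.5·(10.0 − 9.8) = 9.8 + 0.5·0.2 = 9.9.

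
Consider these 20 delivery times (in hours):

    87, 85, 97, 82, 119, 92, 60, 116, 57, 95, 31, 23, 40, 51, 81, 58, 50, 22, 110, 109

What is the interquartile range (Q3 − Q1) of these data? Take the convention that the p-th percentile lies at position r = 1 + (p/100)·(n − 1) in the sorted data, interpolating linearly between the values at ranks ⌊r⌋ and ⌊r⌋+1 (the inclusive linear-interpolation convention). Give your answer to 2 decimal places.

Sorted: 22, 23, 31, 40, 50, 51, 57, 58, 60, 81, 82, 85, 87, 92, 95, 97, 109, 110, 116, 119.
n = 20.
P25: r = 5.75; ranks 5–6 are 50, 51; interpolating gives 50.75.
P75: r = 15.25; ranks 15–16 are 95, 97; interpolating gives 95.5.
Difference: 95.5 − 50.75 = 44.75.

44.75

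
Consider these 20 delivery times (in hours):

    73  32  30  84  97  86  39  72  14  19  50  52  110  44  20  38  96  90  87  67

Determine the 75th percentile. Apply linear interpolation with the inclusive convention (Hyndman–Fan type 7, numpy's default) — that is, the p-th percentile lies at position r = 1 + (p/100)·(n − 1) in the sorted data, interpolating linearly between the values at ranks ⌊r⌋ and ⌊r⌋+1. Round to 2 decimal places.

86.25

Sorted: 14, 19, 20, 30, 32, 38, 39, 44, 50, 52, 67, 72, 73, 84, 86, 87, 90, 96, 97, 110.
n = 20.
r = 1 + (75/100)·(20 − 1) = 1 + 14.25 = 15.25.
Rank 15 is 86 and rank 16 is 87.
Interpolate: 86 + 0.25·(87 − 86) = 86 + 0.25·1 = 86.25.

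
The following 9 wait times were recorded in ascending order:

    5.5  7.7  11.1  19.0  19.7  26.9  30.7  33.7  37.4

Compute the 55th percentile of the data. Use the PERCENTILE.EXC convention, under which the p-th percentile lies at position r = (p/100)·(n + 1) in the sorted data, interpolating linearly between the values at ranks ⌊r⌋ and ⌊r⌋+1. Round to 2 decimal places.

n = 9.
r = (55/100)·(9 + 1) = 5.5.
Rank 5 is 19.7 and rank 6 is 26.9.
Interpolate: 19.7 + 0.5·(26.9 − 19.7) = 19.7 + 0.5·7.2 = 23.3.

23.30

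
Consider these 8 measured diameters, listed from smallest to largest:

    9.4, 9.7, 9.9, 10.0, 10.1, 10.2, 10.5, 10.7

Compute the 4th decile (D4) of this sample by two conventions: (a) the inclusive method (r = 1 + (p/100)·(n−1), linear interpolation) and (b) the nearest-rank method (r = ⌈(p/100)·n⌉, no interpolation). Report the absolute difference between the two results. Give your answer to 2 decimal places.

0.02

n = 8.
(a) r = 3.8; between ranks 3 (9.9) and 4 (10.0): 9.98.
(b) the nearest-rank method: rank 4 → 10.
|9.98 − 10| = 0.02.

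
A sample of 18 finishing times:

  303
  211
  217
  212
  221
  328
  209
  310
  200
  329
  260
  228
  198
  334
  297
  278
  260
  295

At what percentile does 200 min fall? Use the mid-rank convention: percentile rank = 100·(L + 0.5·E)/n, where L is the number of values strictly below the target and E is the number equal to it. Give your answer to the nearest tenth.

Sorted: 198, 200, 209, 211, 212, 217, 221, 228, 260, 260, 278, 295, 297, 303, 310, 328, 329, 334.
Count below 200: L = 1; count equal: E = 1; n = 18.
Percentile rank = 100·(1 + 0.5·1)/18 = 100·1.5/18 = 8.333.

8.3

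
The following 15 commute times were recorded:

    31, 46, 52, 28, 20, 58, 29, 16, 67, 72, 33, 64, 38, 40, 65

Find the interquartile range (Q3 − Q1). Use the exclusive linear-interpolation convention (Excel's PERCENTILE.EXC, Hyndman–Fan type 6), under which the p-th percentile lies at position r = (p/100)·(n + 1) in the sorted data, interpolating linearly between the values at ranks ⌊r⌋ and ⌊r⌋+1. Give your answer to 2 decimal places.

Sorted: 16, 20, 28, 29, 31, 33, 38, 40, 46, 52, 58, 64, 65, 67, 72.
n = 15.
P25: r = 4 (integer) → 29.
P75: r = 12 (integer) → 64.
Difference: 64 − 29 = 35.

35.00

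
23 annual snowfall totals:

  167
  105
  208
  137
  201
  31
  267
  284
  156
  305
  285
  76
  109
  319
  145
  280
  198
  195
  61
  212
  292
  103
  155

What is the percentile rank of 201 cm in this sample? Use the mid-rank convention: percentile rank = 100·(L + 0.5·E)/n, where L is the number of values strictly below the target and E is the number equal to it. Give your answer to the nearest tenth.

Sorted: 31, 61, 76, 103, 105, 109, 137, 145, 155, 156, 167, 195, 198, 201, 208, 212, 267, 280, 284, 285, 292, 305, 319.
Count below 201: L = 13; count equal: E = 1; n = 23.
Percentile rank = 100·(13 + 0.5·1)/23 = 100·13.5/23 = 58.7.

58.7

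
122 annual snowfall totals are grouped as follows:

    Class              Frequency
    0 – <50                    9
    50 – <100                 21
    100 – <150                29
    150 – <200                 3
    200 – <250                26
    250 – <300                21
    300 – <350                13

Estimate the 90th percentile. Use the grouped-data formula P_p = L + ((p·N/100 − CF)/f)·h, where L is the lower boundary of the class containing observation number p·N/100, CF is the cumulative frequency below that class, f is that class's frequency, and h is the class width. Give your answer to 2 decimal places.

303.08

N = 122; target position k = 90/100 · 122 = 109.8.
Cumulative frequencies: 9, 30, 59, 62, 88, 109, 122.
Observation 109.8 falls in the class 300 – <350.
L = 300, CF = 109, f = 13, h = 50.
P90 = 300 + ((109.8 − 109)/13)·50 = 300 + 3.07692 = 303.077.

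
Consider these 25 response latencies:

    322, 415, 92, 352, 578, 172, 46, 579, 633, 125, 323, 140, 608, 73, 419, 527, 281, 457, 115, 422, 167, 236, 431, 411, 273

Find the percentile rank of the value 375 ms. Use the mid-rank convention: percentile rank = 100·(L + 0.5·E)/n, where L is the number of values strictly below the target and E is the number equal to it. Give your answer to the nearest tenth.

Sorted: 46, 73, 92, 115, 125, 140, 167, 172, 236, 273, 281, 322, 323, 352, 411, 415, 419, 422, 431, 457, 527, 578, 579, 608, 633.
Count below 375: L = 14; count equal: E = 0; n = 25.
Percentile rank = 100·(14 + 0.5·0)/25 = 100·14/25 = 56.

56.0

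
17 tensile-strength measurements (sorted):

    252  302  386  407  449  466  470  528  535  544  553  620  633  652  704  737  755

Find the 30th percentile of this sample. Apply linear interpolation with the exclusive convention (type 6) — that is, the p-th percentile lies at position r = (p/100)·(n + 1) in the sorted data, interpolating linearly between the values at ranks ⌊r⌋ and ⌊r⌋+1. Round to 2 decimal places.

455.80

n = 17.
r = (30/100)·(17 + 1) = 5.4.
Rank 5 is 449 and rank 6 is 466.
Interpolate: 449 + 0.4·(466 − 449) = 449 + 0.4·17 = 455.8.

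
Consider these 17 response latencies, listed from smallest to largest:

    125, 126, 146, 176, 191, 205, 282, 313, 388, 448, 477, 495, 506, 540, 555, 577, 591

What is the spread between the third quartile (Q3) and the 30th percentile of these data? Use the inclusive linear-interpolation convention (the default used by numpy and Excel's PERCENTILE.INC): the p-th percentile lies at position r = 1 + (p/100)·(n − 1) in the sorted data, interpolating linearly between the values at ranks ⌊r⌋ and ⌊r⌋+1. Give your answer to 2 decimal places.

303.80

n = 17.
P30: r = 5.8; ranks 5–6 are 191, 205; interpolating gives 202.2.
P75: r = 13 (integer) → 506.
Difference: 506 − 202.2 = 303.8.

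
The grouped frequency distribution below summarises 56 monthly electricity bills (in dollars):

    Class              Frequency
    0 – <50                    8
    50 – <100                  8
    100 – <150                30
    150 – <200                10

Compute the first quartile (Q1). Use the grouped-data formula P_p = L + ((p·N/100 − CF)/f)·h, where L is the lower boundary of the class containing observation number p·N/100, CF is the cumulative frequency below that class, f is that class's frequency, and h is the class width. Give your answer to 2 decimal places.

87.50

N = 56; target position k = 25/100 · 56 = 14.
Cumulative frequencies: 8, 16, 46, 56.
Observation 14 falls in the class 50 – <100.
L = 50, CF = 8, f = 8, h = 50.
P25 = 50 + ((14 − 8)/8)·50 = 50 + 37.5 = 87.5.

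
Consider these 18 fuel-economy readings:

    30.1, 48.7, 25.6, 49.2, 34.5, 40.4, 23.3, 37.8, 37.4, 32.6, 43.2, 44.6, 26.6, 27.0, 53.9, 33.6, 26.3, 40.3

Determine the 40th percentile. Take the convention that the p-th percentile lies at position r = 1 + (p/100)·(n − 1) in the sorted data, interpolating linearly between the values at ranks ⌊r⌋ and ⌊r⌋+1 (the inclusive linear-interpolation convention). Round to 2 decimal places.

Sorted: 23.3, 25.6, 26.3, 26.6, 27.0, 30.1, 32.6, 33.6, 34.5, 37.4, 37.8, 40.3, 40.4, 43.2, 44.6, 48.7, 49.2, 53.9.
n = 18.
r = 1 + (40/100)·(18 − 1) = 1 + 6.8 = 7.8.
Rank 7 is 32.6 and rank 8 is 33.6.
Interpolate: 32.6 + 0.8·(33.6 − 32.6) = 32.6 + 0.8·1 = 33.4.

33.40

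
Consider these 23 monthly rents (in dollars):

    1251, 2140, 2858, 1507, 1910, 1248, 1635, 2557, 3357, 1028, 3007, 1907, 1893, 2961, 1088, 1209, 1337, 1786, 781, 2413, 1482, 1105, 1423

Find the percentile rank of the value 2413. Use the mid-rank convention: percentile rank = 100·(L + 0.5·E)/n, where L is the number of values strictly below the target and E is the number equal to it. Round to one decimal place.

76.1

Sorted: 781, 1028, 1088, 1105, 1209, 1248, 1251, 1337, 1423, 1482, 1507, 1635, 1786, 1893, 1907, 1910, 2140, 2413, 2557, 2858, 2961, 3007, 3357.
Count below 2413: L = 17; count equal: E = 1; n = 23.
Percentile rank = 100·(17 + 0.5·1)/23 = 100·17.5/23 = 76.09.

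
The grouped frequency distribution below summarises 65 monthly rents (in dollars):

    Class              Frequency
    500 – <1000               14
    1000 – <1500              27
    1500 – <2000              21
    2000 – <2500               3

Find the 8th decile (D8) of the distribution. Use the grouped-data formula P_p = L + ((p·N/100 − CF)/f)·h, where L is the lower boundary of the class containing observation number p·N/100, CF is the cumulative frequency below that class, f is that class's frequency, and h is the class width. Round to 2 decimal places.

1761.90

N = 65; target position k = 80/100 · 65 = 52.
Cumulative frequencies: 14, 41, 62, 65.
Observation 52 falls in the class 1500 – <2000.
L = 1500, CF = 41, f = 21, h = 500.
P80 = 1500 + ((52 − 41)/21)·500 = 1500 + 261.905 = 1761.9.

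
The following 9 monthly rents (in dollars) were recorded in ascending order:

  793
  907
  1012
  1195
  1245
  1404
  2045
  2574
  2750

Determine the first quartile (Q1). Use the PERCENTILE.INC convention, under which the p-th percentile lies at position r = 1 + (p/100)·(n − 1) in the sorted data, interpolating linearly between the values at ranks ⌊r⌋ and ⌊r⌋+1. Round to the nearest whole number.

1012

n = 9.
r = 1 + (25/100)·(9 − 1) = 1 + 2 = 3.
r is an integer, so P25 is the value at rank 3: 1012.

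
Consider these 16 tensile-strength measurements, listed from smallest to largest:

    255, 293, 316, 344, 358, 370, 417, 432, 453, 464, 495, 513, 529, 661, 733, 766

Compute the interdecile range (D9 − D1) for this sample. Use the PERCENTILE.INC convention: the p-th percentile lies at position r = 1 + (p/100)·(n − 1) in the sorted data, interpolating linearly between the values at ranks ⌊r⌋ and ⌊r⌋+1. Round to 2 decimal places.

392.50

n = 16.
P10: r = 2.5; ranks 2–3 are 293, 316; interpolating gives 304.5.
P90: r = 14.5; ranks 14–15 are 661, 733; interpolating gives 697.
Difference: 697 − 304.5 = 392.5.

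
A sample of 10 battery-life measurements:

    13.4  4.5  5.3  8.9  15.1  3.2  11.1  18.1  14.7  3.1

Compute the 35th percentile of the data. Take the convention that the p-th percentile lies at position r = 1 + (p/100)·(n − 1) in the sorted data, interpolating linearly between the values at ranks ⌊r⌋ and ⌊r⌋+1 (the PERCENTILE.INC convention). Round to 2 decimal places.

5.84

Sorted: 3.1, 3.2, 4.5, 5.3, 8.9, 11.1, 13.4, 14.7, 15.1, 18.1.
n = 10.
r = 1 + (35/100)·(10 − 1) = 1 + 3.15 = 4.15.
Rank 4 is 5.3 and rank 5 is 8.9.
Interpolate: 5.3 + 0.15·(8.9 − 5.3) = 5.3 + 0.15·3.6 = 5.84.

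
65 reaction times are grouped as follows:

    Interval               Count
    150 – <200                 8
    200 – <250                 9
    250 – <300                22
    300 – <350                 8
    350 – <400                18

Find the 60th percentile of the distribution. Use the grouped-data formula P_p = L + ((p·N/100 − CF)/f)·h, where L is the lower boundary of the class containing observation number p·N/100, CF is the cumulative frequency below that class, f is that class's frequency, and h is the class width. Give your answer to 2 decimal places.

N = 65; target position k = 60/100 · 65 = 39.
Cumulative frequencies: 8, 17, 39, 47, 65.
Observation 39 falls in the class 250 – <300.
L = 250, CF = 17, f = 22, h = 50.
P60 = 250 + ((39 − 17)/22)·50 = 250 + 50 = 300.

300.00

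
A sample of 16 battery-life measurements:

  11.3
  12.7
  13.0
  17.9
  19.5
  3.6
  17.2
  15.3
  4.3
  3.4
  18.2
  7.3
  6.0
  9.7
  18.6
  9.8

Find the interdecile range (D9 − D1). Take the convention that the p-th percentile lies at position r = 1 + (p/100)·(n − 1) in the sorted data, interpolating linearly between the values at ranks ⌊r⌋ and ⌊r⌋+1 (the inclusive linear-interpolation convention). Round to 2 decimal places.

14.45

Sorted: 3.4, 3.6, 4.3, 6.0, 7.3, 9.7, 9.8, 11.3, 12.7, 13.0, 15.3, 17.2, 17.9, 18.2, 18.6, 19.5.
n = 16.
P10: r = 2.5; ranks 2–3 are 3.6, 4.3; interpolating gives 3.95.
P90: r = 14.5; ranks 14–15 are 18.2, 18.6; interpolating gives 18.4.
Difference: 18.4 − 3.95 = 14.45.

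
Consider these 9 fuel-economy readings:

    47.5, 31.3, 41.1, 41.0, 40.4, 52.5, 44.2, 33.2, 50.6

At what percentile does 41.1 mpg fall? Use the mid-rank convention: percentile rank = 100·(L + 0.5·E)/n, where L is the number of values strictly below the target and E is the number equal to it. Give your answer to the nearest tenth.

Sorted: 31.3, 33.2, 40.4, 41.0, 41.1, 44.2, 47.5, 50.6, 52.5.
Count below 41.1: L = 4; count equal: E = 1; n = 9.
Percentile rank = 100·(4 + 0.5·1)/9 = 100·4.5/9 = 50.

50.0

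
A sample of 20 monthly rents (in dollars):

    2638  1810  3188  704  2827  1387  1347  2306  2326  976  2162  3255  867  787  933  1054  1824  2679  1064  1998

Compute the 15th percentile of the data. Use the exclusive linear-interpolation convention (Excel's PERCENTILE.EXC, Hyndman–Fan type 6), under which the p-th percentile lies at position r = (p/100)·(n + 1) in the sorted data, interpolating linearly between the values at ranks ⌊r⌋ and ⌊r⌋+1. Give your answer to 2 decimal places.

Sorted: 704, 787, 867, 933, 976, 1054, 1064, 1347, 1387, 1810, 1824, 1998, 2162, 2306, 2326, 2638, 2679, 2827, 3188, 3255.
n = 20.
r = (15/100)·(20 + 1) = 3.15.
Rank 3 is 867 and rank 4 is 933.
Interpolate: 867 + 0.15·(933 − 867) = 867 + 0.15·66 = 876.9.

876.90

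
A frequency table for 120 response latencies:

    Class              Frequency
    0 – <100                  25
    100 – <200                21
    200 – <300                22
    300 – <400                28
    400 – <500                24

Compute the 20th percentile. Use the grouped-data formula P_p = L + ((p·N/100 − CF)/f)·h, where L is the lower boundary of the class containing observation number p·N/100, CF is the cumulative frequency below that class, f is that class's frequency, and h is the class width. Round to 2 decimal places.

N = 120; target position k = 20/100 · 120 = 24.
Cumulative frequencies: 25, 46, 68, 96, 120.
Observation 24 falls in the class 0 – <100.
L = 0, CF = 0, f = 25, h = 100.
P20 = 0 + ((24 − 0)/25)·100 = 0 + 96 = 96.

96.00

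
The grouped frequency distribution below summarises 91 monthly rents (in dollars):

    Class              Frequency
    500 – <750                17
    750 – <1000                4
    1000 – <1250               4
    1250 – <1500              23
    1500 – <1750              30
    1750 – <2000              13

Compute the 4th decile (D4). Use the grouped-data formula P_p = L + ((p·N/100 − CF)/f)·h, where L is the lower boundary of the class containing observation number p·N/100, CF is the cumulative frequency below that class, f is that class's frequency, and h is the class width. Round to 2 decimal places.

1373.91

N = 91; target position k = 40/100 · 91 = 36.4.
Cumulative frequencies: 17, 21, 25, 48, 78, 91.
Observation 36.4 falls in the class 1250 – <1500.
L = 1250, CF = 25, f = 23, h = 250.
P40 = 1250 + ((36.4 − 25)/23)·250 = 1250 + 123.913 = 1373.91.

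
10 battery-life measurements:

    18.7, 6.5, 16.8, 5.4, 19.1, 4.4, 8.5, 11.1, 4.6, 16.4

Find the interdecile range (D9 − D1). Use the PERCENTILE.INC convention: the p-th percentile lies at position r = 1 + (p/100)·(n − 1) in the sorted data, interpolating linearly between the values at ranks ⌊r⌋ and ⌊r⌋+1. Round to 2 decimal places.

14.16

Sorted: 4.4, 4.6, 5.4, 6.5, 8.5, 11.1, 16.4, 16.8, 18.7, 19.1.
n = 10.
P10: r = 1.9; ranks 1–2 are 4.4, 4.6; interpolating gives 4.58.
P90: r = 9.1; ranks 9–10 are 18.7, 19.1; interpolating gives 18.74.
Difference: 18.74 − 4.58 = 14.16.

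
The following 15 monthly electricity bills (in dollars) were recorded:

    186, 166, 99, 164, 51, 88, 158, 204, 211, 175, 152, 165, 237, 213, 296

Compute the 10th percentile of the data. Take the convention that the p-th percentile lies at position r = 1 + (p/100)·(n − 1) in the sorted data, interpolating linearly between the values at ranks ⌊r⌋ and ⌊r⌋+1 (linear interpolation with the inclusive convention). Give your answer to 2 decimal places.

92.40

Sorted: 51, 88, 99, 152, 158, 164, 165, 166, 175, 186, 204, 211, 213, 237, 296.
n = 15.
r = 1 + (10/100)·(15 − 1) = 1 + 1.4 = 2.4.
Rank 2 is 88 and rank 3 is 99.
Interpolate: 88 + 0.4·(99 − 88) = 88 + 0.4·11 = 92.4.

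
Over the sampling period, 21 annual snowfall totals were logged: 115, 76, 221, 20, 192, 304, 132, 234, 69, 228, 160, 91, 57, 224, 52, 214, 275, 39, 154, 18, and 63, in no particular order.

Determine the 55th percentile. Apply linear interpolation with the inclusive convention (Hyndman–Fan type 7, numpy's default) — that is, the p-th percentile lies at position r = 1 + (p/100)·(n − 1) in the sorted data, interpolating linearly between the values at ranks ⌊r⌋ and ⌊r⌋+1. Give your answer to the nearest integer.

Sorted: 18, 20, 39, 52, 57, 63, 69, 76, 91, 115, 132, 154, 160, 192, 214, 221, 224, 228, 234, 275, 304.
n = 21.
r = 1 + (55/100)·(21 − 1) = 1 + 11 = 12.
r is an integer, so P55 is the value at rank 12: 154.

154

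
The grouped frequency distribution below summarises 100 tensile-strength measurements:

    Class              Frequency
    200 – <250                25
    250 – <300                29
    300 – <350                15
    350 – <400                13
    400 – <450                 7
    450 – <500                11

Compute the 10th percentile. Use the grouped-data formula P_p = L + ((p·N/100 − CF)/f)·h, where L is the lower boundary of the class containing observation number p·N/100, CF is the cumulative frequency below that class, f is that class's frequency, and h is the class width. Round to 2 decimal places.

220.00

N = 100; target position k = 10/100 · 100 = 10.
Cumulative frequencies: 25, 54, 69, 82, 89, 100.
Observation 10 falls in the class 200 – <250.
L = 200, CF = 0, f = 25, h = 50.
P10 = 200 + ((10 − 0)/25)·50 = 200 + 20 = 220.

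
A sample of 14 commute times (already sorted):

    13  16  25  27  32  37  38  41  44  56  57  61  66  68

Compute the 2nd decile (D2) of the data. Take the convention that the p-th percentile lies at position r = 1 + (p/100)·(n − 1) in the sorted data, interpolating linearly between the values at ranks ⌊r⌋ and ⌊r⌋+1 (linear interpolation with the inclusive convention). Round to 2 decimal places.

n = 14.
r = 1 + (20/100)·(14 − 1) = 1 + 2.6 = 3.6.
Rank 3 is 25 and rank 4 is 27.
Interpolate: 25 + 0.6·(27 − 25) = 25 + 0.6·2 = 26.2.

26.20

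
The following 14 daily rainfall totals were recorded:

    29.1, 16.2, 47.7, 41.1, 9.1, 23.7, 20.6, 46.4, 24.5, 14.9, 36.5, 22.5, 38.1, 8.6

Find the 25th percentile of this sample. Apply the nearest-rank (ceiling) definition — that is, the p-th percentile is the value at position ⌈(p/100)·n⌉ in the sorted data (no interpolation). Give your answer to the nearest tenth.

16.2

Sorted: 8.6, 9.1, 14.9, 16.2, 20.6, 22.5, 23.7, 24.5, 29.1, 36.5, 38.1, 41.1, 46.4, 47.7.
n = 14.
Position = ⌈25/100 · 14⌉ = ⌈3.5⌉ = 4.
The value at rank 4 is 16.2.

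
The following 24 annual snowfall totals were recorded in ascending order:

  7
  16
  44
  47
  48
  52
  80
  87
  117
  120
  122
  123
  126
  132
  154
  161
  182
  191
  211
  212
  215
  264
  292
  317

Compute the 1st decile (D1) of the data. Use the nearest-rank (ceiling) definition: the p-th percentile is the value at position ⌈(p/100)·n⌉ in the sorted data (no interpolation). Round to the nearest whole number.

44

n = 24.
Position = ⌈10/100 · 24⌉ = ⌈2.4⌉ = 3.
The value at rank 3 is 44.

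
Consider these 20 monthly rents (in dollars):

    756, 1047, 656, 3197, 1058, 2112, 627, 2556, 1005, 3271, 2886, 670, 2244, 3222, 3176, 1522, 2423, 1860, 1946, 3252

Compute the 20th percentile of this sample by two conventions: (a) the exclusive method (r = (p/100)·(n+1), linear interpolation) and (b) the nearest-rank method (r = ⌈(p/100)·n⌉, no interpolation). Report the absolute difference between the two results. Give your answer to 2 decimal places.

49.80

Sorted: 627, 656, 670, 756, 1005, 1047, 1058, 1522, 1860, 1946, 2112, 2244, 2423, 2556, 2886, 3176, 3197, 3222, 3252, 3271.
n = 20.
(a) r = 4.2; between ranks 4 (756) and 5 (1005): 805.8.
(b) the nearest-rank method: rank 4 → 756.
|805.8 − 756| = 49.8.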